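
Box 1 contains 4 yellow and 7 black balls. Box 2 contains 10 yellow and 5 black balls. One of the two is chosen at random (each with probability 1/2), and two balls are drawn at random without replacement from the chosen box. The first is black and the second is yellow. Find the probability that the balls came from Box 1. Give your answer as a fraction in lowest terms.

294/569

P(E | Box 1) = 14/55; P(E | Box 2) = 5/21.
P(E) = 1/2·14/55 + 1/2·5/21 = 569/2310.
By Bayes' rule, P(Box 1 | E) = 7/55 / 569/2310 = 294/569 ≈ 0.5167.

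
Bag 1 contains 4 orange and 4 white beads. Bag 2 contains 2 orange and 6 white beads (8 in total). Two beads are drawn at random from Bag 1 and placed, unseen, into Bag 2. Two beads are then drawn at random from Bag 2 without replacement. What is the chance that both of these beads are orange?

Condition on how many of the transferred beads are orange (from Bag 1: 4 orange of 8; then Bag 2 has 10 total).
  0 orange: C(4,0)C(4,2)/C(8,2) = 3/14; then P = C(2,2)/C(10,2) = 1/45
  1 orange: C(4,1)C(4,1)/C(8,2) = 4/7; then P = C(3,2)/C(10,2) = 1/15
  2 orange: C(4,2)C(4,0)/C(8,2) = 3/14; then P = C(4,2)/C(10,2) = 2/15
P(both orange) = 1/14 ≈ 0.0714.

1/14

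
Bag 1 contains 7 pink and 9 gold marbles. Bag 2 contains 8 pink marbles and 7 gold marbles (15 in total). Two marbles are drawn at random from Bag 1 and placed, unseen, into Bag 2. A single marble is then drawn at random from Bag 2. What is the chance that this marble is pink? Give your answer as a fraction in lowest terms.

71/136

Condition on how many of the transferred marbles are pink (from Bag 1: 7 pink of 16; then Bag 2 has 17 total).
  0 pink: C(7,0)C(9,2)/C(16,2) = 3/10; then P = 8/17
  1 pink: C(7,1)C(9,1)/C(16,2) = 21/40; then P = 9/17
  2 pink: C(7,2)C(9,0)/C(16,2) = 7/40; then P = 10/17
P(pink from Bag 2) = 71/136 ≈ 0.5221.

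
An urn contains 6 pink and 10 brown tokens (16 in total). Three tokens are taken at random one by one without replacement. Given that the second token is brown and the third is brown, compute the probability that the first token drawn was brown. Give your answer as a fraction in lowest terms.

4/7

P(first=brown and the second token is brown and the third is brown) = (10/16)·(9/15)·(8/14) = 3/14.
P(E) = Σ over first color = 9/56 + 3/14 = 3/8.
By Bayes, P(first=brown | E) = 3/14 / 3/8 = 4/7 ≈ 0.5714.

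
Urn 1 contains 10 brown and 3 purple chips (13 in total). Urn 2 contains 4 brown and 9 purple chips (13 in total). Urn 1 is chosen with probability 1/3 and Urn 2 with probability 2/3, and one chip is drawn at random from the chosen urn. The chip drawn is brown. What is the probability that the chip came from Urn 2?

4/9

P(brown | Urn 1) = 10/13; P(brown | Urn 2) = 4/13.
P(brown) = 1/3·10/13 + 2/3·4/13 = 6/13.
By Bayes' rule, P(Urn 2 | brown) = 8/39 / 6/13 = 4/9 ≈ 0.4444.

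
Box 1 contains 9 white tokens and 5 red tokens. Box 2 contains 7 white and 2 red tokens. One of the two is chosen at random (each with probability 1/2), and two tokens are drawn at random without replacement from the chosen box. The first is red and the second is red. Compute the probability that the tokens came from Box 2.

P(E | Box 1) = 10/91; P(E | Box 2) = 1/36.
P(E) = 1/2·10/91 + 1/2·1/36 = 451/6552.
By Bayes' rule, P(Box 2 | E) = 1/72 / 451/6552 = 91/451 ≈ 0.2018.

91/451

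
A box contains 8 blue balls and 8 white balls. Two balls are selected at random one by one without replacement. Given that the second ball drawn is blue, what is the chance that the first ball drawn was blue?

7/15

P(first=blue and the second ball drawn is blue) = (8/16)·(7/15) = 7/30.
P(the second ball drawn is blue) = Σ over first color = 7/30 + 4/15 = 1/2.
By Bayes, P(first=blue | the second ball drawn is blue) = 7/30 / 1/2 = 7/15 ≈ 0.4667.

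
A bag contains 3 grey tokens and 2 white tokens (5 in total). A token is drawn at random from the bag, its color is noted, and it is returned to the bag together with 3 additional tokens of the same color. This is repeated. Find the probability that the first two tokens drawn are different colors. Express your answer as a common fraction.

Either white then grey, or grey then white; after the first draw the total is 8.
P = (2/5)·(3/8) + (3/5)·(2/8) = 3/10 ≈ 0.3000.

3/10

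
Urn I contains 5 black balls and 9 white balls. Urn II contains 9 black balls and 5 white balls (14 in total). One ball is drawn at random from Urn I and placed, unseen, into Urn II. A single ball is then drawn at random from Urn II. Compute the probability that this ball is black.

Condition on how many of the transferred balls are black (from Urn I: 5 black of 14; then Urn II has 15 total).
  0 black: C(5,0)C(9,1)/C(14,1) = 9/14; then P = 9/15
  1 black: C(5,1)C(9,0)/C(14,1) = 5/14; then P = 10/15
P(black from Urn II) = 131/210 ≈ 0.6238.

131/210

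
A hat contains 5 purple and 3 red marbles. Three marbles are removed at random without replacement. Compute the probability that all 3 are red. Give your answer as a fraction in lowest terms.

Multiply the conditional probability of each draw in order, without replacement, so each draw removes one from its color and from the total.
P = (3/8) · (2/7) · (1/6) = 1/56 ≈ 0.0179.

1/56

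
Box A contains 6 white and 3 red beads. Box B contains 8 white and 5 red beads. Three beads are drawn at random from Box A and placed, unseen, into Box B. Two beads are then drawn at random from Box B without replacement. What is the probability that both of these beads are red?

61/480

Condition on how many of the transferred beads are red (from Box A: 3 red of 9; then Box B has 16 total).
  0 red: C(3,0)C(6,3)/C(9,3) = 5/21; then P = C(5,2)/C(16,2) = 1/12
  1 red: C(3,1)C(6,2)/C(9,3) = 15/28; then P = C(6,2)/C(16,2) = 1/8
  2 red: C(3,2)C(6,1)/C(9,3) = 3/14; then P = C(7,2)/C(16,2) = 7/40
  3 red: C(3,3)C(6,0)/C(9,3) = 1/84; then P = C(8,2)/C(16,2) = 7/30
P(both red) = 61/480 ≈ 0.1271.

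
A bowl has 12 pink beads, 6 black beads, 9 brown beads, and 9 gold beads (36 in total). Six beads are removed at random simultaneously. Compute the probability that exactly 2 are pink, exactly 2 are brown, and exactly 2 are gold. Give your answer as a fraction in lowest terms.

Unordered draws without replacement: count favorable combinations over C(36,6).
Favorable = C(12,2) · C(6,0) · C(9,2) · C(9,2) = 85536; total = C(36,6) = 1947792.
P = 85536/1947792 = 162/3689 ≈ 0.0439.

162/3689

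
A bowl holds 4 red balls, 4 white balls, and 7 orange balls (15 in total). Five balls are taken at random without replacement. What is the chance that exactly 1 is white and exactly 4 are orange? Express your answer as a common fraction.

Unordered draws without replacement: count favorable combinations over C(15,5).
Favorable = C(4,0) · C(4,1) · C(7,4) = 140; total = C(15,5) = 3003.
P = 140/3003 = 20/429 ≈ 0.0466.

20/429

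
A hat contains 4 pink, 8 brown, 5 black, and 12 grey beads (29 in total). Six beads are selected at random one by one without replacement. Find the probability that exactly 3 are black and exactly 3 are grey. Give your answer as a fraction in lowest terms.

110/23751

Unordered draws without replacement: count favorable combinations over C(29,6).
Favorable = C(4,0) · C(8,0) · C(5,3) · C(12,3) = 2200; total = C(29,6) = 475020.
P = 2200/475020 = 110/23751 ≈ 0.0046.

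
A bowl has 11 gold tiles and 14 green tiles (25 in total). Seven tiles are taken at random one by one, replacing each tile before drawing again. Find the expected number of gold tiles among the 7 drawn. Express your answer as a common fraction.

By linearity of expectation, E[X] = Σ P(draw i is gold); each independent draw has P(gold) = 11/25.
E[X] = 7 · 11/25 = 77/25 ≈ 3.0800.

77/25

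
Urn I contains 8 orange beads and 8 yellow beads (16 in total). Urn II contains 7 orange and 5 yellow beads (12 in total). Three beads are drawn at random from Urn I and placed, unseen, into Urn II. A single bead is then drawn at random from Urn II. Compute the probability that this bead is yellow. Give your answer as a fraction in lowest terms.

13/30

Condition on how many of the transferred beads are yellow (from Urn I: 8 yellow of 16; then Urn II has 15 total).
  0 yellow: C(8,0)C(8,3)/C(16,3) = 1/10; then P = 5/15
  1 yellow: C(8,1)C(8,2)/C(16,3) = 2/5; then P = 6/15
  2 yellow: C(8,2)C(8,1)/C(16,3) = 2/5; then P = 7/15
  3 yellow: C(8,3)C(8,0)/C(16,3) = 1/10; then P = 8/15
P(yellow from Urn II) = 13/30 ≈ 0.4333.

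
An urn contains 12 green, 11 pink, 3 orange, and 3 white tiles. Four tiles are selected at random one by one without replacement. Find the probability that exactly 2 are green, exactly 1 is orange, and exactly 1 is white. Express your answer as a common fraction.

Unordered draws without replacement: count favorable combinations over C(29,4).
Favorable = C(12,2) · C(11,0) · C(3,1) · C(3,1) = 594; total = C(29,4) = 23751.
P = 594/23751 = 66/2639 ≈ 0.0250.

66/2639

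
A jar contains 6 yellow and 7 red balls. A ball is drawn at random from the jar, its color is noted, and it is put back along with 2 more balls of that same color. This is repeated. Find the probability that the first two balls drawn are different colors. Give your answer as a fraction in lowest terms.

Either red then yellow, or yellow then red; after the first draw the total is 15.
P = (7/13)·(6/15) + (6/13)·(7/15) = 28/65 ≈ 0.4308.

28/65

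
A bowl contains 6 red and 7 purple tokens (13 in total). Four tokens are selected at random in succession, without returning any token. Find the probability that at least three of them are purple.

49/143

Sum the hypergeometric tail for j = 3,…,4 purple tokens.
Favorable = C(7,3)·C(6,1) + C(7,4)·C(6,0) = 245; total = C(13,4) = 715.
P = 245/715 = 49/143 ≈ 0.3427.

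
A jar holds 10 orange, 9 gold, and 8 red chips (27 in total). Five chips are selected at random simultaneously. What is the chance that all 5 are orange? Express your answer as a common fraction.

14/4485

Unordered draws without replacement: count favorable combinations over C(27,5).
Favorable = C(10,5) · C(9,0) · C(8,0) = 252; total = C(27,5) = 80730.
P = 252/80730 = 14/4485 ≈ 0.0031.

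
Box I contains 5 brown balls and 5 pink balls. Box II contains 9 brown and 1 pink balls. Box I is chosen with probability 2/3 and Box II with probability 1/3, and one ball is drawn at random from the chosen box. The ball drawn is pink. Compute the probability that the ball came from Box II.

P(pink | Box I) = 1/2; P(pink | Box II) = 1/10.
P(pink) = 2/3·1/2 + 1/3·1/10 = 11/30.
By Bayes' rule, P(Box II | pink) = 1/30 / 11/30 = 1/11 ≈ 0.0909.

1/11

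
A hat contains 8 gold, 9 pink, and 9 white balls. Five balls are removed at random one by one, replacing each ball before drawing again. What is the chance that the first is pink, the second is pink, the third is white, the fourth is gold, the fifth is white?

Multiply the conditional probability of each draw in order, with replacement (the composition resets each draw).
P = (9/26) · (9/26) · (9/26) · (8/26) · (9/26) = 6561/1485172 ≈ 0.0044.

6561/1485172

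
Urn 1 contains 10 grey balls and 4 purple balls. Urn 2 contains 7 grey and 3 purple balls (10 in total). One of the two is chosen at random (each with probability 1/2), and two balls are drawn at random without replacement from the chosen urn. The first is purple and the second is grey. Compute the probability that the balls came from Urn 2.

637/1237

P(E | Urn 1) = 20/91; P(E | Urn 2) = 7/30.
P(E) = 1/2·20/91 + 1/2·7/30 = 1237/5460.
By Bayes' rule, P(Urn 2 | E) = 7/60 / 1237/5460 = 637/1237 ≈ 0.5150.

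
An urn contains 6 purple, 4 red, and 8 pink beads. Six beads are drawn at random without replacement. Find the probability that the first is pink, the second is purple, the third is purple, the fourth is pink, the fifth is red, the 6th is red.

1/663

Multiply the conditional probability of each draw in order, without replacement, so each draw removes one from its color and from the total.
P = (8/18) · (6/17) · (5/16) · (7/15) · (4/14) · (3/13) = 1/663 ≈ 0.0015.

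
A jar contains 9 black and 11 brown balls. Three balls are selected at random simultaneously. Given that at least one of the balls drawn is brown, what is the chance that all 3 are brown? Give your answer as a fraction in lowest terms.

5/32

P(all 3 brown) = C(11,3)/C(20,3) = 11/76; P(at least one brown) = 1 − C(9,3)/C(20,3) = 88/95.
Since 'all 3 brown' ⊆ 'at least one brown', P(all 3 | at least one) = 11/76 / 88/95 = 5/32 ≈ 0.1562.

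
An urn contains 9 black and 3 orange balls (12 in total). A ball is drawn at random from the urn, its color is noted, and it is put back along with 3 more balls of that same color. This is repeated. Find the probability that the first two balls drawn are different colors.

3/10

Either black then orange, or orange then black; after the first draw the total is 15.
P = (9/12)·(3/15) + (3/12)·(9/15) = 3/10 ≈ 0.3000.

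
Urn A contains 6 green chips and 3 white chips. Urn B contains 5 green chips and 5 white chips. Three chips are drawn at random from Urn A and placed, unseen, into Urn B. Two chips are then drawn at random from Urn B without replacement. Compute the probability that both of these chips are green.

Condition on how many of the transferred chips are green (from Urn A: 6 green of 9; then Urn B has 13 total).
  0 green: C(6,0)C(3,3)/C(9,3) = 1/84; then P = C(5,2)/C(13,2) = 5/39
  1 green: C(6,1)C(3,2)/C(9,3) = 3/14; then P = C(6,2)/C(13,2) = 5/26
  2 green: C(6,2)C(3,1)/C(9,3) = 15/28; then P = C(7,2)/C(13,2) = 7/26
  3 green: C(6,3)C(3,0)/C(9,3) = 5/21; then P = C(8,2)/C(13,2) = 14/39
P(both green) = 85/312 ≈ 0.2724.

85/312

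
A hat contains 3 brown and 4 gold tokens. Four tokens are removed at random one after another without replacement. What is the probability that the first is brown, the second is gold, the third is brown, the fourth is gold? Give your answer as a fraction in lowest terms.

Multiply the conditional probability of each draw in order, without replacement, so each draw removes one from its color and from the total.
P = (3/7) · (4/6) · (2/5) · (3/4) = 3/35 ≈ 0.0857.

3/35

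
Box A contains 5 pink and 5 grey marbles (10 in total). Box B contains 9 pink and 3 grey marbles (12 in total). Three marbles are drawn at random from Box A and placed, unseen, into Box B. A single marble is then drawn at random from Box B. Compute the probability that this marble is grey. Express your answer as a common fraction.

Condition on how many of the transferred marbles are grey (from Box A: 5 grey of 10; then Box B has 15 total).
  0 grey: C(5,0)C(5,3)/C(10,3) = 1/12; then P = 3/15
  1 grey: C(5,1)C(5,2)/C(10,3) = 5/12; then P = 4/15
  2 grey: C(5,2)C(5,1)/C(10,3) = 5/12; then P = 5/15
  3 grey: C(5,3)C(5,0)/C(10,3) = 1/12; then P = 6/15
P(grey from Box B) = 3/10 ≈ 0.3000.

3/10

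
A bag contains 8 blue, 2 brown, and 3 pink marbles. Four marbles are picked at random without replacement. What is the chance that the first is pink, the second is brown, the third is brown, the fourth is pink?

Multiply the conditional probability of each draw in order, without replacement, so each draw removes one from its color and from the total.
P = (3/13) · (2/12) · (1/11) · (2/10) = 1/1430 ≈ 0.0007.

1/1430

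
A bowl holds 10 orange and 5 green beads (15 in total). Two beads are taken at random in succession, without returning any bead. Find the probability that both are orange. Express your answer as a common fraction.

3/7

Multiply the conditional probability of each draw in order, without replacement, so each draw removes one from its color and from the total.
P = (10/15) · (9/14) = 3/7 ≈ 0.4286.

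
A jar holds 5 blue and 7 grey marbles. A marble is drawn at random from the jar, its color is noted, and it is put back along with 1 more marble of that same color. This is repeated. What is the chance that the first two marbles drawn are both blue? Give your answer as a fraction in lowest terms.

After a blue draw the jar holds 6 blue out of 13.
P = (5/12)·(6/13) = 5/26 ≈ 0.1923.

5/26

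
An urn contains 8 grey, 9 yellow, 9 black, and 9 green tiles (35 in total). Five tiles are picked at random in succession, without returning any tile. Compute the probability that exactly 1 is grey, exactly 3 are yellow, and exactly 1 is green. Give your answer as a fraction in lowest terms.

108/5797

Unordered draws without replacement: count favorable combinations over C(35,5).
Favorable = C(8,1) · C(9,3) · C(9,0) · C(9,1) = 6048; total = C(35,5) = 324632.
P = 6048/324632 = 108/5797 ≈ 0.0186.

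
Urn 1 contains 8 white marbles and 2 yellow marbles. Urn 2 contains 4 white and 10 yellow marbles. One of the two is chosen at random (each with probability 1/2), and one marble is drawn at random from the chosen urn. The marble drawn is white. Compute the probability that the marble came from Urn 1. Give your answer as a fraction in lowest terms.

P(white | Urn 1) = 4/5; P(white | Urn 2) = 2/7.
P(white) = 1/2·4/5 + 1/2·2/7 = 19/35.
By Bayes' rule, P(Urn 1 | white) = 2/5 / 19/35 = 14/19 ≈ 0.7368.

14/19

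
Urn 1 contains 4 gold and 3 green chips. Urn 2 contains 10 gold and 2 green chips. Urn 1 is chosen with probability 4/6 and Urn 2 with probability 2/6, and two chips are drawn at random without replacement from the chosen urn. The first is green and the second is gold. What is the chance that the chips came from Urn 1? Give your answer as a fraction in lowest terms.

P(E | Urn 1) = 2/7; P(E | Urn 2) = 5/33.
P(E) = 2/3·2/7 + 1/3·5/33 = 167/693.
By Bayes' rule, P(Urn 1 | E) = 4/21 / 167/693 = 132/167 ≈ 0.7904.

132/167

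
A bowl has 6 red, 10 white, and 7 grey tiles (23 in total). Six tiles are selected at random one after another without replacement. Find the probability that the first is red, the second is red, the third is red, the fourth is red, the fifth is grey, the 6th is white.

5/14421

Multiply the conditional probability of each draw in order, without replacement, so each draw removes one from its color and from the total.
P = (6/23) · (5/22) · (4/21) · (3/20) · (7/19) · (10/18) = 5/14421 ≈ 0.0003.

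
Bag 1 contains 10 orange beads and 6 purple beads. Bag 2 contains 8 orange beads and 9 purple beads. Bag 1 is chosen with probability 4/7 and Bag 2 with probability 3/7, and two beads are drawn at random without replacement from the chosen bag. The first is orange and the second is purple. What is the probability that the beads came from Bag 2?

27/61

P(E | Bag 1) = 1/4; P(E | Bag 2) = 9/34.
P(E) = 4/7·1/4 + 3/7·9/34 = 61/238.
By Bayes' rule, P(Bag 2 | E) = 27/238 / 61/238 = 27/61 ≈ 0.4426.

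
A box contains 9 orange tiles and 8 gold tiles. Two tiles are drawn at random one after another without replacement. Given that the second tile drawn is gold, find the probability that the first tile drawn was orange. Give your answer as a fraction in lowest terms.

P(first=orange and the second tile drawn is gold) = (9/17)·(8/16) = 9/34.
P(the second tile drawn is gold) = Σ over first color = 9/34 + 7/34 = 8/17.
By Bayes, P(first=orange | the second tile drawn is gold) = 9/34 / 8/17 = 9/16 ≈ 0.5625.

9/16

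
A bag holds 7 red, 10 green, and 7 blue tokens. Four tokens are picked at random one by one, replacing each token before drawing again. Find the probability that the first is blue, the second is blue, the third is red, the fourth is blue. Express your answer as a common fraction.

2401/331776

Multiply the conditional probability of each draw in order, with replacement (the composition resets each draw).
P = (7/24) · (7/24) · (7/24) · (7/24) = 2401/331776 ≈ 0.0072.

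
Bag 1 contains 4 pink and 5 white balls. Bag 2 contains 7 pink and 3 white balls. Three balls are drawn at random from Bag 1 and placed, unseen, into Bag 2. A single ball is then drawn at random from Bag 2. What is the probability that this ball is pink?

25/39

Condition on how many of the transferred balls are pink (from Bag 1: 4 pink of 9; then Bag 2 has 13 total).
  0 pink: C(4,0)C(5,3)/C(9,3) = 5/42; then P = 7/13
  1 pink: C(4,1)C(5,2)/C(9,3) = 10/21; then P = 8/13
  2 pink: C(4,2)C(5,1)/C(9,3) = 5/14; then P = 9/13
  3 pink: C(4,3)C(5,0)/C(9,3) = 1/21; then P = 10/13
P(pink from Bag 2) = 25/39 ≈ 0.6410.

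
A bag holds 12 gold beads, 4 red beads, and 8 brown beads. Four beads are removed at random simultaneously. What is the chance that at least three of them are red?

27/3542

Sum the hypergeometric tail for j = 3,…,4 red beads.
Favorable = C(4,3)·C(20,1) + C(4,4)·C(20,0) = 81; total = C(24,4) = 10626.
P = 81/10626 = 27/3542 ≈ 0.0076.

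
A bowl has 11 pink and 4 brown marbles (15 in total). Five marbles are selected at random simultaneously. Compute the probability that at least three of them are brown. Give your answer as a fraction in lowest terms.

1/13

Sum the hypergeometric tail for j = 3,…,4 brown marbles.
Favorable = C(4,3)·C(11,2) + C(4,4)·C(11,1) = 231; total = C(15,5) = 3003.
P = 231/3003 = 1/13 ≈ 0.0769.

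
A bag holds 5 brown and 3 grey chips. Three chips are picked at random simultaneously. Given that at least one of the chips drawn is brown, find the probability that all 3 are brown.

P(all 3 brown) = C(5,3)/C(8,3) = 5/28; P(at least one brown) = 1 − C(3,3)/C(8,3) = 55/56.
Since 'all 3 brown' ⊆ 'at least one brown', P(all 3 | at least one) = 5/28 / 55/56 = 2/11 ≈ 0.1818.

2/11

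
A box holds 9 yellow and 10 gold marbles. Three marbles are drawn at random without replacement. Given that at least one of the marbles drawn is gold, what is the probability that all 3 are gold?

P(all 3 gold) = C(10,3)/C(19,3) = 40/323; P(at least one gold) = 1 − C(9,3)/C(19,3) = 295/323.
Since 'all 3 gold' ⊆ 'at least one gold', P(all 3 | at least one) = 40/323 / 295/323 = 8/59 ≈ 0.1356.

8/59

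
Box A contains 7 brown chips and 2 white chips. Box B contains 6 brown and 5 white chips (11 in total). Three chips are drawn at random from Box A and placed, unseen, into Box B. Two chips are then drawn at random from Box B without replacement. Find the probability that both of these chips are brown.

Condition on how many of the transferred chips are brown (from Box A: 7 brown of 9; then Box B has 14 total).
  1 brown: C(7,1)C(2,2)/C(9,3) = 1/12; then P = C(7,2)/C(14,2) = 3/13
  2 brown: C(7,2)C(2,1)/C(9,3) = 1/2; then P = C(8,2)/C(14,2) = 4/13
  3 brown: C(7,3)C(2,0)/C(9,3) = 5/12; then P = C(9,2)/C(14,2) = 36/91
P(both brown) = 123/364 ≈ 0.3379.

123/364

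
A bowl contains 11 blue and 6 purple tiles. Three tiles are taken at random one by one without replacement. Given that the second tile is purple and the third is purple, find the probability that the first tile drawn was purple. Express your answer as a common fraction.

4/15

P(first=purple and the second tile is purple and the third is purple) = (6/17)·(5/16)·(4/15) = 1/34.
P(E) = Σ over first color = 11/136 + 1/34 = 15/136.
By Bayes, P(first=purple | E) = 1/34 / 15/136 = 4/15 ≈ 0.2667.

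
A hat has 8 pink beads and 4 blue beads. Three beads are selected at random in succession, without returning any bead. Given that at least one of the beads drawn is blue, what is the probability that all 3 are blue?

1/41

P(all 3 blue) = C(4,3)/C(12,3) = 1/55; P(at least one blue) = 1 − C(8,3)/C(12,3) = 41/55.
Since 'all 3 blue' ⊆ 'at least one blue', P(all 3 | at least one) = 1/55 / 41/55 = 1/41 ≈ 0.0244.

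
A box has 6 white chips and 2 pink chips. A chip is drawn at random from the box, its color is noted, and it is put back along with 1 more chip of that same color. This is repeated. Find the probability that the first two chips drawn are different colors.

1/3

Either white then pink, or pink then white; after the first draw the total is 9.
P = (6/8)·(2/9) + (2/8)·(6/9) = 1/3 ≈ 0.3333.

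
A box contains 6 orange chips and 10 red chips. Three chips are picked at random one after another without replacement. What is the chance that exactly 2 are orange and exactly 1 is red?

Unordered draws without replacement: count favorable combinations over C(16,3).
Favorable = C(6,2) · C(10,1) = 150; total = C(16,3) = 560.
P = 150/560 = 15/56 ≈ 0.2679.

15/56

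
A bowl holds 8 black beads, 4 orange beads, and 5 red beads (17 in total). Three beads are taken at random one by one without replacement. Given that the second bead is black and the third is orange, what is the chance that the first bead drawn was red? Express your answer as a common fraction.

1/3

P(first=red and the second bead is black and the third is orange) = (5/17)·(8/16)·(4/15) = 2/51.
P(E) = Σ over first color = 14/255 + 2/85 + 2/51 = 2/17.
By Bayes, P(first=red | E) = 2/51 / 2/17 = 1/3 ≈ 0.3333.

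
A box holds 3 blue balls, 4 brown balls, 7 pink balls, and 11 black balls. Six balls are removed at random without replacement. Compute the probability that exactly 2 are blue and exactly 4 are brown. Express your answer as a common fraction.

3/177100

Unordered draws without replacement: count favorable combinations over C(25,6).
Favorable = C(3,2) · C(4,4) · C(7,0) · C(11,0) = 3; total = C(25,6) = 177100.
P = 3/177100 = 3/177100 ≈ 0.0000.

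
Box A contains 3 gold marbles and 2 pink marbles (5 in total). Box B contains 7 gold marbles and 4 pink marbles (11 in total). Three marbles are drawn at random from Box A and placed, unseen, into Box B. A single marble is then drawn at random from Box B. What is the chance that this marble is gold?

Condition on how many of the transferred marbles are gold (from Box A: 3 gold of 5; then Box B has 14 total).
  1 gold: C(3,1)C(2,2)/C(5,3) = 3/10; then P = 8/14
  2 gold: C(3,2)C(2,1)/C(5,3) = 3/5; then P = 9/14
  3 gold: C(3,3)C(2,0)/C(5,3) = 1/10; then P = 10/14
P(gold from Box B) = 22/35 ≈ 0.6286.

22/35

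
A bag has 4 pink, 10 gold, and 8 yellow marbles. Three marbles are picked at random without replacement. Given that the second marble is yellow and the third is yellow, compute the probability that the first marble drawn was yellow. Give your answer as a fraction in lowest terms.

3/10

P(first=yellow and the second marble is yellow and the third is yellow) = (8/22)·(7/21)·(6/20) = 2/55.
P(E) = Σ over first color = 4/165 + 2/33 + 2/55 = 4/33.
By Bayes, P(first=yellow | E) = 2/55 / 4/33 = 3/10 ≈ 0.3000.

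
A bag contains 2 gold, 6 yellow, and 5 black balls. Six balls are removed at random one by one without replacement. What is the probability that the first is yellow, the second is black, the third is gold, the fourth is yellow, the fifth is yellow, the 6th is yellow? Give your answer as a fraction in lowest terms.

Multiply the conditional probability of each draw in order, without replacement, so each draw removes one from its color and from the total.
P = (6/13) · (5/12) · (2/11) · (5/10) · (4/9) · (3/8) = 5/1716 ≈ 0.0029.

5/1716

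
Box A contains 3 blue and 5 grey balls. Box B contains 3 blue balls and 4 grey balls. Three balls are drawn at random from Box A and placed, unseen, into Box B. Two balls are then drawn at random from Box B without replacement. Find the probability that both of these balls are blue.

Condition on how many of the transferred balls are blue (from Box A: 3 blue of 8; then Box B has 10 total).
  0 blue: C(3,0)C(5,3)/C(8,3) = 5/28; then P = C(3,2)/C(10,2) = 1/15
  1 blue: C(3,1)C(5,2)/C(8,3) = 15/28; then P = C(4,2)/C(10,2) = 2/15
  2 blue: C(3,2)C(5,1)/C(8,3) = 15/56; then P = C(5,2)/C(10,2) = 2/9
  3 blue: C(3,3)C(5,0)/C(8,3) = 1/56; then P = C(6,2)/C(10,2) = 1/3
P(both blue) = 25/168 ≈ 0.1488.

25/168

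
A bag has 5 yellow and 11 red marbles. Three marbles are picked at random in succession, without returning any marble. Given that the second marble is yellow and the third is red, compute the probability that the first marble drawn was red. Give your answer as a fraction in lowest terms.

P(first=red and the second marble is yellow and the third is red) = (11/16)·(5/15)·(10/14) = 55/336.
P(E) = Σ over first color = 11/168 + 55/336 = 11/48.
By Bayes, P(first=red | E) = 55/336 / 11/48 = 5/7 ≈ 0.7143.

5/7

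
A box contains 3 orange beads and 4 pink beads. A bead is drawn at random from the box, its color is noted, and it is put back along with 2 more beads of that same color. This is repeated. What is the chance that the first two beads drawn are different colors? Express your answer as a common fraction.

Either orange then pink, or pink then orange; after the first draw the total is 9.
P = (3/7)·(4/9) + (4/7)·(3/9) = 8/21 ≈ 0.3810.

8/21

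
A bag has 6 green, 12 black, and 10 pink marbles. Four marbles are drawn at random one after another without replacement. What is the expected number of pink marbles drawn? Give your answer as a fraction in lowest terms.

10/7

By linearity of expectation, E[X] = Σ P(draw i is pink); by symmetry each draw (even without replacement) has P(pink) = 10/28.
E[X] = 4 · 10/28 = 10/7 ≈ 1.4286.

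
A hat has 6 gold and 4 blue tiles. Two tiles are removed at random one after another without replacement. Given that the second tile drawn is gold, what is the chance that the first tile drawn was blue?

4/9

P(first=blue and the second tile drawn is gold) = (4/10)·(6/9) = 4/15.
P(the second tile drawn is gold) = Σ over first color = 1/3 + 4/15 = 3/5.
By Bayes, P(first=blue | the second tile drawn is gold) = 4/15 / 3/5 = 4/9 ≈ 0.4444.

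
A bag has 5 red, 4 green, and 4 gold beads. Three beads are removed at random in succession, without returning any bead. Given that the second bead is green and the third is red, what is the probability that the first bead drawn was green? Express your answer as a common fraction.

P(first=green and the second bead is green and the third is red) = (4/13)·(3/12)·(5/11) = 5/143.
P(E) = Σ over first color = 20/429 + 5/143 + 20/429 = 5/39.
By Bayes, P(first=green | E) = 5/143 / 5/39 = 3/11 ≈ 0.2727.

3/11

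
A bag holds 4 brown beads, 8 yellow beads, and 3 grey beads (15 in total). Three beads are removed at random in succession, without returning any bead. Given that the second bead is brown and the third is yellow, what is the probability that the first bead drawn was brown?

3/13

P(first=brown and the second bead is brown and the third is yellow) = (4/15)·(3/14)·(8/13) = 16/455.
P(E) = Σ over first color = 16/455 + 16/195 + 16/455 = 16/105.
By Bayes, P(first=brown | E) = 16/455 / 16/105 = 3/13 ≈ 0.2308.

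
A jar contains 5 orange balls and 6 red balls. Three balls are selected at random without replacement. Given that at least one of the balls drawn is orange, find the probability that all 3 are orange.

P(all 3 orange) = C(5,3)/C(11,3) = 2/33; P(at least one orange) = 1 − C(6,3)/C(11,3) = 29/33.
Since 'all 3 orange' ⊆ 'at least one orange', P(all 3 | at least one) = 2/33 / 29/33 = 2/29 ≈ 0.0690.

2/29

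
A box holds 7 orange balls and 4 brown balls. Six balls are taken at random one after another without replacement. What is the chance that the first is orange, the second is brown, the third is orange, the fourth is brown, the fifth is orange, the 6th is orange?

Multiply the conditional probability of each draw in order, without replacement, so each draw removes one from its color and from the total.
P = (7/11) · (4/10) · (6/9) · (3/8) · (5/7) · (4/6) = 1/33 ≈ 0.0303.

1/33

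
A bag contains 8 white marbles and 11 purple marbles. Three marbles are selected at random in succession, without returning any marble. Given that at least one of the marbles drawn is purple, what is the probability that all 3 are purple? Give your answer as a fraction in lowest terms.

15/83

P(all 3 purple) = C(11,3)/C(19,3) = 55/323; P(at least one purple) = 1 − C(8,3)/C(19,3) = 913/969.
Since 'all 3 purple' ⊆ 'at least one purple', P(all 3 | at least one) = 55/323 / 913/969 = 15/83 ≈ 0.1807.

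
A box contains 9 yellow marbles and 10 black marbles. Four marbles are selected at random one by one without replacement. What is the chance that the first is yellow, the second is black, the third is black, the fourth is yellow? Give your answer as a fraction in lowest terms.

45/646

Multiply the conditional probability of each draw in order, without replacement, so each draw removes one from its color and from the total.
P = (9/19) · (10/18) · (9/17) · (8/16) = 45/646 ≈ 0.0697.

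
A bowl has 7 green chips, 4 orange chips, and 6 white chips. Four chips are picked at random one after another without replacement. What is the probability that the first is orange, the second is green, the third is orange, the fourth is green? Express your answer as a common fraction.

Multiply the conditional probability of each draw in order, without replacement, so each draw removes one from its color and from the total.
P = (4/17) · (7/16) · (3/15) · (6/14) = 3/340 ≈ 0.0088.

3/340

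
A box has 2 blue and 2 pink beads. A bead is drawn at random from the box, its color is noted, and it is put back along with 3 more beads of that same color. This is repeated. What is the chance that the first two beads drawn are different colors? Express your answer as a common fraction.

Either pink then blue, or blue then pink; after the first draw the total is 7.
P = (2/4)·(2/7) + (2/4)·(2/7) = 2/7 ≈ 0.2857.

2/7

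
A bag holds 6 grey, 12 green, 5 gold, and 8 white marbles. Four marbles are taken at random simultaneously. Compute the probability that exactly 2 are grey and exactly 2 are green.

Unordered draws without replacement: count favorable combinations over C(31,4).
Favorable = C(6,2) · C(12,2) · C(5,0) · C(8,0) = 990; total = C(31,4) = 31465.
P = 990/31465 = 198/6293 ≈ 0.0315.

198/6293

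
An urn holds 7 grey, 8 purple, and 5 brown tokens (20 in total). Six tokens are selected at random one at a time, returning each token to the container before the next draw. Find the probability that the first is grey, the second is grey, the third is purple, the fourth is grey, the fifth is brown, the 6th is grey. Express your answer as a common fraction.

2401/1600000

Multiply the conditional probability of each draw in order, with replacement (the composition resets each draw).
P = (7/20) · (7/20) · (8/20) · (7/20) · (5/20) · (7/20) = 2401/1600000 ≈ 0.0015.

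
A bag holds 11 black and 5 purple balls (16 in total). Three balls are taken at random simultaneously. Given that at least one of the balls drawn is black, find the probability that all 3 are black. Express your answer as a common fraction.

P(all 3 black) = C(11,3)/C(16,3) = 33/112; P(at least one black) = 1 − C(5,3)/C(16,3) = 55/56.
Since 'all 3 black' ⊆ 'at least one black', P(all 3 | at least one) = 33/112 / 55/56 = 3/10 ≈ 0.3000.

3/10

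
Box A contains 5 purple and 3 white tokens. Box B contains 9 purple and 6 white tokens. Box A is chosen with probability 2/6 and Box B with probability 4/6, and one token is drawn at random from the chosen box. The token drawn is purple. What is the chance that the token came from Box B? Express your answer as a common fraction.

P(purple | Box A) = 5/8; P(purple | Box B) = 3/5.
P(purple) = 1/3·5/8 + 2/3·3/5 = 73/120.
By Bayes' rule, P(Box B | purple) = 2/5 / 73/120 = 48/73 ≈ 0.6575.

48/73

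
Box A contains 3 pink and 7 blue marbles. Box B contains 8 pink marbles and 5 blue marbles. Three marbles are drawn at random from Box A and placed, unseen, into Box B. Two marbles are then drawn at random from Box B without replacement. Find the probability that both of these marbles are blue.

73/400

Condition on how many of the transferred marbles are blue (from Box A: 7 blue of 10; then Box B has 16 total).
  0 blue: C(7,0)C(3,3)/C(10,3) = 1/120; then P = C(5,2)/C(16,2) = 1/12
  1 blue: C(7,1)C(3,2)/C(10,3) = 7/40; then P = C(6,2)/C(16,2) = 1/8
  2 blue: C(7,2)C(3,1)/C(10,3) = 21/40; then P = C(7,2)/C(16,2) = 7/40
  3 blue: C(7,3)C(3,0)/C(10,3) = 7/24; then P = C(8,2)/C(16,2) = 7/30
P(both blue) = 73/400 ≈ 0.1825.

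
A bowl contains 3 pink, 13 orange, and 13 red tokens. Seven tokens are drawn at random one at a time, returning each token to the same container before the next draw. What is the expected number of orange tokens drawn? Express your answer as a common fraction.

91/29

By linearity of expectation, E[X] = Σ P(draw i is orange); each independent draw has P(orange) = 13/29.
E[X] = 7 · 13/29 = 91/29 ≈ 3.1379.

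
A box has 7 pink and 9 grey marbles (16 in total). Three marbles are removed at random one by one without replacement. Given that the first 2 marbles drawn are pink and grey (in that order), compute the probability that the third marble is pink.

3/7

After removing 1 pink, 1 grey, the box has 6 pink out of 14 remaining.
P(third is pink | given) = 6/14 = 3/7 ≈ 0.4286.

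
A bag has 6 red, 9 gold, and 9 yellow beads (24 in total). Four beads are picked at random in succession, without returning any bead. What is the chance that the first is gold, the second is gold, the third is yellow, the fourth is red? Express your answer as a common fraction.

27/1771

Multiply the conditional probability of each draw in order, without replacement, so each draw removes one from its color and from the total.
P = (9/24) · (8/23) · (9/22) · (6/21) = 27/1771 ≈ 0.0152.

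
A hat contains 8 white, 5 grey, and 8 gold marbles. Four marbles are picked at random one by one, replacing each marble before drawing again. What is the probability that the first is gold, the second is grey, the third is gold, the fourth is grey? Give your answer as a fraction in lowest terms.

Multiply the conditional probability of each draw in order, with replacement (the composition resets each draw).
P = (8/21) · (5/21) · (8/21) · (5/21) = 1600/194481 ≈ 0.0082.

1600/194481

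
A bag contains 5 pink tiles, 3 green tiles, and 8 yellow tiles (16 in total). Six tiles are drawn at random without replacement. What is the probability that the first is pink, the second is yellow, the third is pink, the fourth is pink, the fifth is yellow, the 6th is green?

Multiply the conditional probability of each draw in order, without replacement, so each draw removes one from its color and from the total.
P = (5/16) · (8/15) · (4/14) · (3/13) · (7/12) · (3/11) = 1/572 ≈ 0.0017.

1/572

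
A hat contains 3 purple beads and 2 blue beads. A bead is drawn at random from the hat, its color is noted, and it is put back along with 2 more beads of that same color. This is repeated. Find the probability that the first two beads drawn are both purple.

After a purple draw the hat holds 5 purple out of 7.
P = (3/5)·(5/7) = 3/7 ≈ 0.4286.

3/7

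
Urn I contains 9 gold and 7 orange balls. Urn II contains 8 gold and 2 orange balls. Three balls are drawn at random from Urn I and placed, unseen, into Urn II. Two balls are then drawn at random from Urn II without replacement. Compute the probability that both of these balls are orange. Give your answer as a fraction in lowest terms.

83/1560

Condition on how many of the transferred balls are orange (from Urn I: 7 orange of 16; then Urn II has 13 total).
  0 orange: C(7,0)C(9,3)/C(16,3) = 3/20; then P = C(2,2)/C(13,2) = 1/78
  1 orange: C(7,1)C(9,2)/C(16,3) = 9/20; then P = C(3,2)/C(13,2) = 1/26
  2 orange: C(7,2)C(9,1)/C(16,3) = 27/80; then P = C(4,2)/C(13,2) = 1/13
  3 orange: C(7,3)C(9,0)/C(16,3) = 1/16; then P = C(5,2)/C(13,2) = 5/39
P(both orange) = 83/1560 ≈ 0.0532.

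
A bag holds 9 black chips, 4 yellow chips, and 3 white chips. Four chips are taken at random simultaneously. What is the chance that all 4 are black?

Unordered draws without replacement: count favorable combinations over C(16,4).
Favorable = C(9,4) · C(4,0) · C(3,0) = 126; total = C(16,4) = 1820.
P = 126/1820 = 9/130 ≈ 0.0692.

9/130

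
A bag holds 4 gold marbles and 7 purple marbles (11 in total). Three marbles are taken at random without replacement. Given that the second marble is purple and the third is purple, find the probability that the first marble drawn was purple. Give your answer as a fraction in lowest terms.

5/9

P(first=purple and the second marble is purple and the third is purple) = (7/11)·(6/10)·(5/9) = 7/33.
P(E) = Σ over first color = 28/165 + 7/33 = 21/55.
By Bayes, P(first=purple | E) = 7/33 / 21/55 = 5/9 ≈ 0.5556.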